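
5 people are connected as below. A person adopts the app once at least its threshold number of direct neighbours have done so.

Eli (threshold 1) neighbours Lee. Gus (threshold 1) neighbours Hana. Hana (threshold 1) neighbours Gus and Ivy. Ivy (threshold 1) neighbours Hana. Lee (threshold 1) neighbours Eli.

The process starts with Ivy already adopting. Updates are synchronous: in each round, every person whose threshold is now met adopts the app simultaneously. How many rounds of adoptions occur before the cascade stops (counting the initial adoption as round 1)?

3

Round 1 — Ivy adopts the app (initial).
Round 2 — checking thresholds:
  Hana: 1 of 2 neighbours ≥ 1, adopts the app.
Round 3 — checking thresholds:
  Gus: 1 of 1 neighbours ≥ 1, adopts the app.
Round 4 — no new adoptions; cascade stops.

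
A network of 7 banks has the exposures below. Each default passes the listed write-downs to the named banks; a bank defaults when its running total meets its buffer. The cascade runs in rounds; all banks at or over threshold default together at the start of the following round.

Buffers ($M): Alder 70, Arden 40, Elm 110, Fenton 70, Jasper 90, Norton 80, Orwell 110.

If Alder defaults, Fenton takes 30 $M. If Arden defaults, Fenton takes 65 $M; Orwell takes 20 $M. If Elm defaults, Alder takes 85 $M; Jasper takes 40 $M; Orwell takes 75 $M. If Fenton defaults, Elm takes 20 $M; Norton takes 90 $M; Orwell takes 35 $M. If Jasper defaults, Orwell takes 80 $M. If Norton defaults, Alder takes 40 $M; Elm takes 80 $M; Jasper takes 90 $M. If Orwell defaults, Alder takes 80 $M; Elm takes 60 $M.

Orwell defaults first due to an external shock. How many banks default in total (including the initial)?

Round 1 — Orwell defaults (initial).
  Alder: +80 → 80 ≥ 70
  Elm: +60 → 60 < 110
Round 2 — Alder defaults.
  Fenton: +30 → 30 < 70
No further defaults.

2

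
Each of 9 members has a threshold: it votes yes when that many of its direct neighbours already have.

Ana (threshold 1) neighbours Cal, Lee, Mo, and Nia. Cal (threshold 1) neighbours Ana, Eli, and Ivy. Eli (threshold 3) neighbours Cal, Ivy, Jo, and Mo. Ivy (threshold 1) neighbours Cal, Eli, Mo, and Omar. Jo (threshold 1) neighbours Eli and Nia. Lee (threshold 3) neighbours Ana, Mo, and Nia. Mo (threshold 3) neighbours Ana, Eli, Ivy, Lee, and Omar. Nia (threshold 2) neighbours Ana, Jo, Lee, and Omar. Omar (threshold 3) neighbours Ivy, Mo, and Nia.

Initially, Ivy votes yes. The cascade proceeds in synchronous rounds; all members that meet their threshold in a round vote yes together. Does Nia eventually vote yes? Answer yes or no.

no

Round 1 — Ivy votes yes (initial).
Round 2 — checking thresholds:
  Cal: 1 of 3 neighbours ≥ 1, votes yes.
  Eli: 1 of 4 neighbours < 3, holds.
  Mo: 1 of 5 neighbours < 3, holds.
  Omar: 1 of 3 neighbours < 3, holds.
Round 3 — checking thresholds:
  Ana: 1 of 4 neighbours ≥ 1, votes yes.
  Eli: 2 of 4 neighbours < 3, holds.
  Mo: 1 of 5 neighbours < 3, holds.
  Omar: 1 of 3 neighbours < 3, holds.
Round 4 — no new yes votes; cascade stops.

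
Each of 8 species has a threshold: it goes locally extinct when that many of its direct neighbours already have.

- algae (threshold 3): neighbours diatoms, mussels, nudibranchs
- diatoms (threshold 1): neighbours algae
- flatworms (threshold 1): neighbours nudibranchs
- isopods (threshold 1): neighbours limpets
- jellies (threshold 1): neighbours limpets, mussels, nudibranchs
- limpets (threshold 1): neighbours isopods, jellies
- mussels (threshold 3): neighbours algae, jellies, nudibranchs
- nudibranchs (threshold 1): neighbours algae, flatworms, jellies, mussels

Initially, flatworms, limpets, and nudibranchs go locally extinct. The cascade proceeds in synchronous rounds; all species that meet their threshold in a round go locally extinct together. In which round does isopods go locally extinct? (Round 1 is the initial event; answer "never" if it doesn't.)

2

Round 1 — flatworms, limpets, nudibranchs go locally extinct (initial).
Round 2 — checking thresholds:
  algae: 1 of 3 neighbours < 3, holds.
  isopods: 1 of 1 neighbours ≥ 1, goes locally extinct.
  jellies: 2 of 3 neighbours ≥ 1, goes locally extinct.
  mussels: 1 of 3 neighbours < 3, holds.
Round 3 — no new extinctions; cascade stops.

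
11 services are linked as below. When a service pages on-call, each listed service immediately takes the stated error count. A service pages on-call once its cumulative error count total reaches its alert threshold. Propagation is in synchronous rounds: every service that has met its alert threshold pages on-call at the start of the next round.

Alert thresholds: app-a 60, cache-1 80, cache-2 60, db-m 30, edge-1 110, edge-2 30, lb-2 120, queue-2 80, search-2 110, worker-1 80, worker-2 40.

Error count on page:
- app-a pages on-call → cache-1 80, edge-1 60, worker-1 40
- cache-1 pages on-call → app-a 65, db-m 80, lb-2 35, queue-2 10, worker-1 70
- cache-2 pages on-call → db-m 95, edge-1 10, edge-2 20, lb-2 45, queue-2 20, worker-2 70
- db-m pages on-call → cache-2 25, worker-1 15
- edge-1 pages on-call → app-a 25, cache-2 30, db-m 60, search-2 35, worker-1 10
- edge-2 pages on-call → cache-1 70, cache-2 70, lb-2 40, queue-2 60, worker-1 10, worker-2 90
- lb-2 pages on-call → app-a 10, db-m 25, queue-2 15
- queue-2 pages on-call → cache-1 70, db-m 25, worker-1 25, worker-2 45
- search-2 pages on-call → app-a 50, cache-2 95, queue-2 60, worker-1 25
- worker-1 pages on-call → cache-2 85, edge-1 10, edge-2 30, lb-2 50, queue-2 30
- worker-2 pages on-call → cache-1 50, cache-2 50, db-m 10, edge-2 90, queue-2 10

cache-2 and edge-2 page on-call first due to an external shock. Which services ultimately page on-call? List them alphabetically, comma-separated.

app-a, cache-1, cache-2, db-m, edge-2, lb-2, queue-2, worker-1, worker-2

Round 1 — cache-2, edge-2 page on-call (initial).
  cache-1: +70 → 70 < 80
  db-m: +95 → 95 ≥ 30
  edge-1: +10 → 10 < 110
  lb-2: +45+40 → 85 < 120
  queue-2: +20+60 → 80 ≥ 80
  worker-1: +10 → 10 < 80
  worker-2: +70+90 → 160 ≥ 40
Round 2 — db-m, queue-2, worker-2 page on-call.
  cache-1: +70+50 → 190 ≥ 80
  worker-1: +15+25 → 50 < 80
Round 3 — cache-1 pages on-call.
  app-a: +65 → 65 ≥ 60
  lb-2: +35 → 120 ≥ 120
  worker-1: +70 → 120 ≥ 80
Round 4 — app-a, lb-2, worker-1 page on-call.
  edge-1: +60+10 → 80 < 110
No further pages.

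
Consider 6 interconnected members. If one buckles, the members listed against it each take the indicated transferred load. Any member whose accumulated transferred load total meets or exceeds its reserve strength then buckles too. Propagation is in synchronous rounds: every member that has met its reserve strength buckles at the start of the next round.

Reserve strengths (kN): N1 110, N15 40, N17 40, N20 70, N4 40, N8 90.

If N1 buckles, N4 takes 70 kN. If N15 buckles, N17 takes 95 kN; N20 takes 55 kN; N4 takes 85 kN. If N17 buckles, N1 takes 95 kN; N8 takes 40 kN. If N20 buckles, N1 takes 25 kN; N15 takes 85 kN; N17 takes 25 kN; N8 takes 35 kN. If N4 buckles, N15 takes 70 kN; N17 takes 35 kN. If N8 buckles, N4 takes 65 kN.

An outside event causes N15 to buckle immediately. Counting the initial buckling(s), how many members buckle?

3

Round 1 — N15 buckles (initial).
  N17: +95 → 95 ≥ 40
  N20: +55 → 55 < 70
  N4: +85 → 85 ≥ 40
Round 2 — N17, N4 buckle.
  N1: +95 → 95 < 110
  N8: +40 → 40 < 90
No further bucklings.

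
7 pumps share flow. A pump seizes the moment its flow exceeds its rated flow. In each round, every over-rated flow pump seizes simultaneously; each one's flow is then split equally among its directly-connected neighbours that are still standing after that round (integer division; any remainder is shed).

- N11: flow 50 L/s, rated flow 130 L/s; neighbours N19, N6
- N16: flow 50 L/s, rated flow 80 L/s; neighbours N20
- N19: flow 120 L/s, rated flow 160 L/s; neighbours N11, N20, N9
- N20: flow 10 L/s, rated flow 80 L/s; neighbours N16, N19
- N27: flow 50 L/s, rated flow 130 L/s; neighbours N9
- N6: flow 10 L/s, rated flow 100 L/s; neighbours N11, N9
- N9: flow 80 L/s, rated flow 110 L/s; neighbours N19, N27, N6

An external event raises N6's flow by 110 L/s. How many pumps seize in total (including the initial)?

Round 1 — N6 at 120 > 100. N6 seizes.
  N6 sheds 120 L/s to N11, N9: 60 each.
    N11: 50+60 = 110 ≤ 130
    N9: 80+60 = 140 > 110
Round 2 — N9 seizes.
  N9 sheds 140 L/s to N19, N27: 70 each.
    N19: 120+70 = 190 > 160
    N27: 50+70 = 120 ≤ 130
Round 3 — N19 seizes.
  N19 sheds 190 L/s to N11, N20: 95 each.
    N11: 110+95 = 205 > 130
    N20: 10+95 = 105 > 80
Round 4 — N11, N20 seize.
  N11 sheds 205 L/s: no online neighbours, lost.
  N20 sheds 105 L/s to N16: 105 each.
    N16: 50+105 = 155 > 80
Round 5 — N16 seizes.
  N16 sheds 155 L/s: no online neighbours, lost.
No further seizures.

6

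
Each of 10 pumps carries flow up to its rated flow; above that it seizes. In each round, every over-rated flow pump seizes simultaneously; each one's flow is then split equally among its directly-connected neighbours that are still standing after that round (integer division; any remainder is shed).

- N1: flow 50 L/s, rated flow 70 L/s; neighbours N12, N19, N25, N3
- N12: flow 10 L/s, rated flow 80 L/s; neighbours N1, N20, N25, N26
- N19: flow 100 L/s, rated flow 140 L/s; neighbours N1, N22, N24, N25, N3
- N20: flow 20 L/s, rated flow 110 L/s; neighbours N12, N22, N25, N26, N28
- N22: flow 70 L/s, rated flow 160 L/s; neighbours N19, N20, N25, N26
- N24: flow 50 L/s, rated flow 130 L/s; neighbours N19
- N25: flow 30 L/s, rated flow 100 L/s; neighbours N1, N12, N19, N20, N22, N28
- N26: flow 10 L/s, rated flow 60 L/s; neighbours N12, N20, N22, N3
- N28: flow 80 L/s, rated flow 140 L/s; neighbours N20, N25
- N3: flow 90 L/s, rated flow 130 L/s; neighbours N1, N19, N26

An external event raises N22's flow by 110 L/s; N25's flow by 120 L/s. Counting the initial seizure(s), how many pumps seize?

10

Round 1 — N22 at 180 > 160; N25 at 150 > 100. N22, N25 seize.
  N22 sheds 180 L/s to N19, N20, N26: 60 each.
    N19: 100+60 = 160 > 140
    N20: 20+60 = 80 ≤ 110
    N26: 10+60 = 70 > 60
  N25 sheds 150 L/s to N1, N12, N19, N20, N28: 30 each.
    N1: 50+30 = 80 > 70
    N12: 10+30 = 40 ≤ 80
    N19: 160+30 = 190 > 140
    N20: 80+30 = 110 ≤ 110
    N28: 80+30 = 110 ≤ 140
Round 2 — N1, N19, N26 seize.
  N1 sheds 80 L/s to N12, N3: 40 each.
    N12: 40+40 = 80 ≤ 80
    N3: 90+40 = 130 ≤ 130
  N19 sheds 190 L/s to N24, N3: 95 each.
    N24: 50+95 = 145 > 130
    N3: 130+95 = 225 > 130
  N26 sheds 70 L/s to N12, N20, N3: 23 each (1 lost).
    N12: 80+23 = 103 > 80
    N20: 110+23 = 133 > 110
    N3: 225+23 = 248 > 130
Round 3 — N12, N20, N24, N3 seize.
  N12 sheds 103 L/s: no online neighbours, lost.
  N20 sheds 133 L/s to N28: 133 each.
    N28: 110+133 = 243 > 140
  N24 sheds 145 L/s: no online neighbours, lost.
  N3 sheds 248 L/s: no online neighbours, lost.
Round 4 — N28 seizes.
  N28 sheds 243 L/s: no online neighbours, lost.
No further seizures.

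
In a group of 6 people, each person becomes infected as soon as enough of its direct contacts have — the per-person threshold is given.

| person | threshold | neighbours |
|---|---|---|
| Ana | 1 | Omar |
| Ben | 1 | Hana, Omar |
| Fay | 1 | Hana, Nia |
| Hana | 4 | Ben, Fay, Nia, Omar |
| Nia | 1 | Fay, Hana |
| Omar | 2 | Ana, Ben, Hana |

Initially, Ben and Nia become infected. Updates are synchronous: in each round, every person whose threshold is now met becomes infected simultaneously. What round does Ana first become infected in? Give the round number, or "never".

never

Round 1 — Ben, Nia become infected (initial).
Round 2 — checking thresholds:
  Fay: 1 of 2 neighbours ≥ 1, becomes infected.
  Hana: 2 of 4 neighbours < 4, below threshold.
  Omar: 1 of 3 neighbours < 2, below threshold.
Round 3 — no new infections; cascade stops.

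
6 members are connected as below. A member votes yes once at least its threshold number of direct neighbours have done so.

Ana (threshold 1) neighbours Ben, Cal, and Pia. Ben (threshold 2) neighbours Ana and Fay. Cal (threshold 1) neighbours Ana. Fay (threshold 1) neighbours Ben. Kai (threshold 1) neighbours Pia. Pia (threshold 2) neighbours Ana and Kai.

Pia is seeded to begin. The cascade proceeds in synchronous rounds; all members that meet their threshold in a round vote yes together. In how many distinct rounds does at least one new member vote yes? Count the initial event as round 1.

Round 1 — Pia votes yes (initial).
Round 2 — checking thresholds:
  Ana: 1 of 3 neighbours ≥ 1, votes yes.
  Kai: 1 of 1 neighbours ≥ 1, votes yes.
Round 3 — checking thresholds:
  Ben: 1 of 2 neighbours < 2, not yet.
  Cal: 1 of 1 neighbours ≥ 1, votes yes.
Round 4 — no new yes votes; cascade stops.

3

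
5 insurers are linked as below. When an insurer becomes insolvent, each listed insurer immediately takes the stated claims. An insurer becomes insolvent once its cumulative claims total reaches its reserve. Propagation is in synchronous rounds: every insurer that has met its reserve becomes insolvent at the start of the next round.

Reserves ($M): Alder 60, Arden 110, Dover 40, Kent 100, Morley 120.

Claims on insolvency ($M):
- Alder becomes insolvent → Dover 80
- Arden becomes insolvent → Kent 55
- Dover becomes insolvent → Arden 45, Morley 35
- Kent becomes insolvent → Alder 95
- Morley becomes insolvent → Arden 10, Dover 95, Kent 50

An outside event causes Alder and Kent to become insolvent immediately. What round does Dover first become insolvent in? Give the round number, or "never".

2

Round 1 — Alder, Kent become insolvent (initial).
  Dover: +80 → 80 ≥ 40
Round 2 — Dover becomes insolvent.
  Arden: +45 → 45 < 110
  Morley: +35 → 35 < 120
No further insolvencies.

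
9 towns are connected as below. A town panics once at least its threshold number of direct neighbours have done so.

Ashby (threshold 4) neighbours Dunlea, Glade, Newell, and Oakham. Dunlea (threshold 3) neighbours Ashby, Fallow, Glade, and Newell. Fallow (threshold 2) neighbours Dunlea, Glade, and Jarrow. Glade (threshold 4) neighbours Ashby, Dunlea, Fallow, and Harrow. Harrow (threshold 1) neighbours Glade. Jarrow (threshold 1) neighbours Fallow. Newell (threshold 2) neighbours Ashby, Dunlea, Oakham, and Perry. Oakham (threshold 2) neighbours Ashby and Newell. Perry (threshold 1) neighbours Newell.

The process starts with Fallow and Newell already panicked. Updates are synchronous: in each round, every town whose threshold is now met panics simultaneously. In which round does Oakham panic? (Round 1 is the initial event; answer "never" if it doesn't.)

never

Round 1 — Fallow, Newell panic (initial).
Round 2 — checking thresholds:
  Ashby: 1 of 4 neighbours < 4, below threshold.
  Dunlea: 2 of 4 neighbours < 3, below threshold.
  Glade: 1 of 4 neighbours < 4, below threshold.
  Jarrow: 1 of 1 neighbours ≥ 1, panics.
  Oakham: 1 of 2 neighbours < 2, below threshold.
  Perry: 1 of 1 neighbours ≥ 1, panics.
Round 3 — no new panics; cascade stops.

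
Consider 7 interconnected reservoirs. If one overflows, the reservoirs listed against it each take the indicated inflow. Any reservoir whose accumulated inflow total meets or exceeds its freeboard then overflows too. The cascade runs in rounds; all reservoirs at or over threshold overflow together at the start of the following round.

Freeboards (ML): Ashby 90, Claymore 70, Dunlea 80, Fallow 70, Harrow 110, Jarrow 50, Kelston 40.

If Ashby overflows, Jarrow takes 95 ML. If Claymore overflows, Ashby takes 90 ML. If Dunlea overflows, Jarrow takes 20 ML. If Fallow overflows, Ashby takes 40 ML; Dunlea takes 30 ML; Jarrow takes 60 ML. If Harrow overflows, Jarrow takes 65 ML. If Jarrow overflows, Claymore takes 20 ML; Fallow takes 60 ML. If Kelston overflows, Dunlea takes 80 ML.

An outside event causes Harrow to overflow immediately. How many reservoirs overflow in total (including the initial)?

2

Round 1 — Harrow overflows (initial).
  Jarrow: +65 → 65 ≥ 50
Round 2 — Jarrow overflows.
  Claymore: +20 → 20 < 70
  Fallow: +60 → 60 < 70
No further overflows.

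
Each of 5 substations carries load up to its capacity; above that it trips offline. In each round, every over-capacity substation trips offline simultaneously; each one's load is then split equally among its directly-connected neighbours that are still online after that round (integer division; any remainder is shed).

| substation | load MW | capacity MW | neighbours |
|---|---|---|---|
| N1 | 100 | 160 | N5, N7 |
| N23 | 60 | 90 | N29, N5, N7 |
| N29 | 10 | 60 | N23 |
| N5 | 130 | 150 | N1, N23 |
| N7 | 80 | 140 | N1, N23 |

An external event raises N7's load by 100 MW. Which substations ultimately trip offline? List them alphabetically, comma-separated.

Round 1 — N7 at 180 > 140. N7 trips offline.
  N7 sheds 180 MW to N1, N23: 90 each.
    N1: 100+90 = 190 > 160
    N23: 60+90 = 150 > 90
Round 2 — N1, N23 trip offline.
  N1 sheds 190 MW to N5: 190 each.
    N5: 130+190 = 320 > 150
  N23 sheds 150 MW to N29, N5: 75 each.
    N29: 10+75 = 85 > 60
    N5: 320+75 = 395 > 150
Round 3 — N29, N5 trip offline.
  N29 sheds 85 MW: no online neighbours, lost.
  N5 sheds 395 MW: no online neighbours, lost.
No further trips.

N1, N23, N29, N5, N7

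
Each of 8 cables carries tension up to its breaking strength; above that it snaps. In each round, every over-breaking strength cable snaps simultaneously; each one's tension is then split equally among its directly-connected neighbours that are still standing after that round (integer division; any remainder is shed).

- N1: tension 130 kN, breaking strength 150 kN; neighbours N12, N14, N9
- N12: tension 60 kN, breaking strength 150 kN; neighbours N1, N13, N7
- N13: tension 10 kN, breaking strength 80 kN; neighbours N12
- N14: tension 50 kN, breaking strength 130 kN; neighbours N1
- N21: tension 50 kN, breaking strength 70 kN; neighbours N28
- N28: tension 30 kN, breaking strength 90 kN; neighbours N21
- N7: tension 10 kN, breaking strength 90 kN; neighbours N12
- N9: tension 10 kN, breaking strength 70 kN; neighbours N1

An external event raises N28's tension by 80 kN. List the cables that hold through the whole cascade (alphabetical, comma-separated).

N1, N12, N13, N14, N7, N9

Round 1 — N28 at 110 > 90. N28 snaps.
  N28 sheds 110 kN to N21: 110 each.
    N21: 50+110 = 160 > 70
Round 2 — N21 snaps.
  N21 sheds 160 kN: no online neighbours, lost.
No further breaks.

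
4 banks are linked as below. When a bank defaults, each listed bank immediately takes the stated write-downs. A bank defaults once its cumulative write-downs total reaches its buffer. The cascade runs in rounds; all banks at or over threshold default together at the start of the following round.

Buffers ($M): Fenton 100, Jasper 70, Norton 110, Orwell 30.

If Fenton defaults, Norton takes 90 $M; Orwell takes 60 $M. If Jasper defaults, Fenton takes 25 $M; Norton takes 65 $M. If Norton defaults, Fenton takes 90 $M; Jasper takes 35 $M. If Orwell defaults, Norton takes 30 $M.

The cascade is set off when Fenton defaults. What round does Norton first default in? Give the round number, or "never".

3

Round 1 — Fenton defaults (initial).
  Norton: +90 → 90 < 110
  Orwell: +60 → 60 ≥ 30
Round 2 — Orwell defaults.
  Norton: +30 → 120 ≥ 110
Round 3 — Norton defaults.
  Jasper: +35 → 35 < 70
No further defaults.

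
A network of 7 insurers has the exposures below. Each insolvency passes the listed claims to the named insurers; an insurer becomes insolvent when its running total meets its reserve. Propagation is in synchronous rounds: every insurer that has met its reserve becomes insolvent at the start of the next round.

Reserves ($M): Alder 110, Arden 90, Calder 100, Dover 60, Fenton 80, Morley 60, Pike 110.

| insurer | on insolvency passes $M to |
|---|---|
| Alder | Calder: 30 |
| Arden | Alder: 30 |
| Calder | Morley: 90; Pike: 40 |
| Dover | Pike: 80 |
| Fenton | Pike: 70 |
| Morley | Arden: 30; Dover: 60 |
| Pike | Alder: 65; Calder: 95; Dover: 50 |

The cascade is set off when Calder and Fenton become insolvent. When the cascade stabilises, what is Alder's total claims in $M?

Round 1 — Calder, Fenton become insolvent (initial).
  Morley: +90 → 90 ≥ 60
  Pike: +40+70 → 110 ≥ 110
Round 2 — Morley, Pike become insolvent.
  Alder: +65 → 65 < 110
  Arden: +30 → 30 < 90
  Dover: +60+50 → 110 ≥ 60
Round 3 — Dover becomes insolvent.
No further insolvencies.

65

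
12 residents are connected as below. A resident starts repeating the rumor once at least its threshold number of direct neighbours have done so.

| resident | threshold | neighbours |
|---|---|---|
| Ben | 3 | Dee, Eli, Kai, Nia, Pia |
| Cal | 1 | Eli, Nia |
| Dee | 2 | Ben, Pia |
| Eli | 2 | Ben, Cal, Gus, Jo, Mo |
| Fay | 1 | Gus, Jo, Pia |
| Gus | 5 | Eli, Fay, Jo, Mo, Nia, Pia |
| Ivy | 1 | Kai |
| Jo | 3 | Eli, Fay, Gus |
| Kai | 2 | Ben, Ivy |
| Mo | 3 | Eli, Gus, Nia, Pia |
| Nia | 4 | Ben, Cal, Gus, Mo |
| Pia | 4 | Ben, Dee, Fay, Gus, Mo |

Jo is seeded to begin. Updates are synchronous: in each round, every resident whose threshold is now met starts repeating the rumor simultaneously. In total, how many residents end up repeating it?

Round 1 — Jo starts repeating the rumor (initial).
Round 2 — checking thresholds:
  Eli: 1 of 5 neighbours < 2, not yet.
  Fay: 1 of 3 neighbours ≥ 1, starts repeating the rumor.
  Gus: 1 of 6 neighbours < 5, not yet.
Round 3 — no new spreads; cascade stops.

2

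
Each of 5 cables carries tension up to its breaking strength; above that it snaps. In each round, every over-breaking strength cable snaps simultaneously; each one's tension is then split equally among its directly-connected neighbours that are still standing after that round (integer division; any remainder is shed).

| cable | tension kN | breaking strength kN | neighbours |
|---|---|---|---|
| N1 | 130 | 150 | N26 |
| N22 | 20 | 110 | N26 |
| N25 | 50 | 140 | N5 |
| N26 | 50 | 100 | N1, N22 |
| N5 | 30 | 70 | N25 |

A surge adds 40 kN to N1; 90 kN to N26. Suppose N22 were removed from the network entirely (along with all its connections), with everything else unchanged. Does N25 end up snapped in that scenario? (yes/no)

no

With N22 removed:
Round 1 — N1 at 170 > 150; N26 at 140 > 100. N1, N26 snap.
  N1 sheds 170 kN: no online neighbours, lost.
  N26 sheds 140 kN: no online neighbours, lost.
No further breaks.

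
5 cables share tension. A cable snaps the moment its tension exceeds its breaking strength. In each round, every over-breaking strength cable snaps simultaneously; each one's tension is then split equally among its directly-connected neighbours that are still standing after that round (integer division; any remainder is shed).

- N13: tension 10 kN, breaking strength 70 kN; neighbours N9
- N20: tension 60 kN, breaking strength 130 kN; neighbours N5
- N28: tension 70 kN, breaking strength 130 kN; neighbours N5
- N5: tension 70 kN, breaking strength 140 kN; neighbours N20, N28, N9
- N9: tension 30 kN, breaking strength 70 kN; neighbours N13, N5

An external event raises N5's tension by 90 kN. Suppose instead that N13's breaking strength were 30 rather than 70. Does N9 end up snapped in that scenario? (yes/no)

With N13's breaking strength at 30:
Round 1 — N5 at 160 > 140. N5 snaps.
  N5 sheds 160 kN to N20, N28, N9: 53 each (1 lost).
    N20: 60+53 = 113 ≤ 130
    N28: 70+53 = 123 ≤ 130
    N9: 30+53 = 83 > 70
Round 2 — N9 snaps.
  N9 sheds 83 kN to N13: 83 each.
    N13: 10+83 = 93 > 30
Round 3 — N13 snaps.
  N13 sheds 93 kN: no online neighbours, lost.
No further breaks.

yes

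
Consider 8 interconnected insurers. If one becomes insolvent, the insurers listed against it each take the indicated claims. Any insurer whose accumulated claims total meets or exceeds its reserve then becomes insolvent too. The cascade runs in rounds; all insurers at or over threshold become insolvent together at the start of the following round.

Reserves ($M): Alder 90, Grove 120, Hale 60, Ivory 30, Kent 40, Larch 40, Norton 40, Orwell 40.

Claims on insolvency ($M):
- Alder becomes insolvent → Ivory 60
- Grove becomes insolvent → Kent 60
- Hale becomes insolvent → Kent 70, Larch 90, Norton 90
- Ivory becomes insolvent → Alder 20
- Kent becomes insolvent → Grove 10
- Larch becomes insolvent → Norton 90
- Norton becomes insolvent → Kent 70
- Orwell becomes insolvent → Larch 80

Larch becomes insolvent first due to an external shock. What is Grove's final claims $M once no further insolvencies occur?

10

Round 1 — Larch becomes insolvent (initial).
  Norton: +90 → 90 ≥ 40
Round 2 — Norton becomes insolvent.
  Kent: +70 → 70 ≥ 40
Round 3 — Kent becomes insolvent.
  Grove: +10 → 10 < 120
No further insolvencies.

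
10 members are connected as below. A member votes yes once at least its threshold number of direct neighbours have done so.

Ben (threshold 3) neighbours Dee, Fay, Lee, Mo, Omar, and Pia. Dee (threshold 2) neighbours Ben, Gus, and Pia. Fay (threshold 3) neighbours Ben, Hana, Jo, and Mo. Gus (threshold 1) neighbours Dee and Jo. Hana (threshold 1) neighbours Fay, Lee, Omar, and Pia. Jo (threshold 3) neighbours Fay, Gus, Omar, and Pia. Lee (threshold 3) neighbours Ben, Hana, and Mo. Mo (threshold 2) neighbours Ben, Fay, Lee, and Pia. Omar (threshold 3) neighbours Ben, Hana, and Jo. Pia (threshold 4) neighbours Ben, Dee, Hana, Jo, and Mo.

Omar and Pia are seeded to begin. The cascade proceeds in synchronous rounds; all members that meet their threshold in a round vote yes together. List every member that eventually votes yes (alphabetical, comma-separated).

Hana, Omar, Pia

Round 1 — Omar, Pia vote yes (initial).
Round 2 — checking thresholds:
  Ben: 2 of 6 neighbours < 3, below threshold.
  Dee: 1 of 3 neighbours < 2, below threshold.
  Hana: 2 of 4 neighbours ≥ 1, votes yes.
  Jo: 2 of 4 neighbours < 3, below threshold.
  Mo: 1 of 4 neighbours < 2, below threshold.
Round 3 — no new yes votes; cascade stops.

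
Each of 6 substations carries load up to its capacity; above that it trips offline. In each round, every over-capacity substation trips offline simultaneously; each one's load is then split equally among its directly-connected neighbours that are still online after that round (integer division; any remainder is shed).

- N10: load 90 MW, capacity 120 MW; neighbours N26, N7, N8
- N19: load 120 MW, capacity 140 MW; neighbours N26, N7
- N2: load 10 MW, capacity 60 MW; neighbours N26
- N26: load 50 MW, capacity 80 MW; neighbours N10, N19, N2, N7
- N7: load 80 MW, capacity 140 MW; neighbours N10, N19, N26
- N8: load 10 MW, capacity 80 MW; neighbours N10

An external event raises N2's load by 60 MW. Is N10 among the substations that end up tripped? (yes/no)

Round 1 — N2 at 70 > 60. N2 trips offline.
  N2 sheds 70 MW to N26: 70 each.
    N26: 50+70 = 120 > 80
Round 2 — N26 trips offline.
  N26 sheds 120 MW to N10, N19, N7: 40 each.
    N10: 90+40 = 130 > 120
    N19: 120+40 = 160 > 140
    N7: 80+40 = 120 ≤ 140
Round 3 — N10, N19 trip offline.
  N10 sheds 130 MW to N7, N8: 65 each.
    N7: 120+65 = 185 > 140
    N8: 10+65 = 75 ≤ 80
  N19 sheds 160 MW to N7: 160 each.
    N7: 185+160 = 345 > 140
Round 4 — N7 trips offline.
  N7 sheds 345 MW: no online neighbours, lost.
No further trips.

yes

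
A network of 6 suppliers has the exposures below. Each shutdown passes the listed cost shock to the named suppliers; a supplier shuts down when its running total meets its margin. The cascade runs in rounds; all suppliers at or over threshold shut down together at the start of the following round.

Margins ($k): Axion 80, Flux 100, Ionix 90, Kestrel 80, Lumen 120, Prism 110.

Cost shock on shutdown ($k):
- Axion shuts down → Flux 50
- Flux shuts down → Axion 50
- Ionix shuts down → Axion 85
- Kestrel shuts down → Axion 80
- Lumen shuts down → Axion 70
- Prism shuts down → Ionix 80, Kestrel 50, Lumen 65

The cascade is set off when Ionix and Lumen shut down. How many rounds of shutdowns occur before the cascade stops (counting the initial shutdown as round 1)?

Round 1 — Ionix, Lumen shut down (initial).
  Axion: +85+70 → 155 ≥ 80
Round 2 — Axion shuts down.
  Flux: +50 → 50 < 100
No further shutdowns.

2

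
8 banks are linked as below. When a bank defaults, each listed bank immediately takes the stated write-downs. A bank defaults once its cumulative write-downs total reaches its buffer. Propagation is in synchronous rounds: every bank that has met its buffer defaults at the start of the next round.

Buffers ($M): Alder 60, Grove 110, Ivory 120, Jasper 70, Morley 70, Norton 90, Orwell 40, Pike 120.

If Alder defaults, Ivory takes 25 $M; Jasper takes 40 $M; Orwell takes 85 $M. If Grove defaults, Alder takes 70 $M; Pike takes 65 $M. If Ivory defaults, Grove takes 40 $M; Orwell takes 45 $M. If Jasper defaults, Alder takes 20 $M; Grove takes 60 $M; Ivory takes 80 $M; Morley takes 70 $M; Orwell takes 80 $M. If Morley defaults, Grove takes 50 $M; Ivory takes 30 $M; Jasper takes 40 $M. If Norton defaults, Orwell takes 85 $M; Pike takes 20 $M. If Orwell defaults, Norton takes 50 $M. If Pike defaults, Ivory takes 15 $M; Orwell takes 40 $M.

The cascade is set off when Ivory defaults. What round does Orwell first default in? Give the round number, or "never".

Round 1 — Ivory defaults (initial).
  Grove: +40 → 40 < 110
  Orwell: +45 → 45 ≥ 40
Round 2 — Orwell defaults.
  Norton: +50 → 50 < 90
No further defaults.

2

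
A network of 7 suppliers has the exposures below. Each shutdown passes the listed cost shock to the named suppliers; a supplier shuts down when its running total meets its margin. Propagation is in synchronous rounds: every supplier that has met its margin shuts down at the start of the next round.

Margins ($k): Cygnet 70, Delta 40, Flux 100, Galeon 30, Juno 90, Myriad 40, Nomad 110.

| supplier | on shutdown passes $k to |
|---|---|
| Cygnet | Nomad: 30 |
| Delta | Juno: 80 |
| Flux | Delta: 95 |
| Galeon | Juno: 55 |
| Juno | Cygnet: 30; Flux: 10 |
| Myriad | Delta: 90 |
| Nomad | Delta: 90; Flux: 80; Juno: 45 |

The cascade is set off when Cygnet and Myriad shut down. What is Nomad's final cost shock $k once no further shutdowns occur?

Round 1 — Cygnet, Myriad shut down (initial).
  Delta: +90 → 90 ≥ 40
  Nomad: +30 → 30 < 110
Round 2 — Delta shuts down.
  Juno: +80 → 80 < 90
No further shutdowns.

30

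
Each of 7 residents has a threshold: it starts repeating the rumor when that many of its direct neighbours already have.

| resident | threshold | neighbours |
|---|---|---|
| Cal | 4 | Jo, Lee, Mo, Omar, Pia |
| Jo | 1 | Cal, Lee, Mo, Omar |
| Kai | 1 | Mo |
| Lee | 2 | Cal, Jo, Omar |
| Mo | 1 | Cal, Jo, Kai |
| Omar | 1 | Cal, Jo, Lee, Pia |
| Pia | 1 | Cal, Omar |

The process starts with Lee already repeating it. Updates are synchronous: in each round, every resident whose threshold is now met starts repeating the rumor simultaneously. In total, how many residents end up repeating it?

7

Round 1 — Lee starts repeating the rumor (initial).
Round 2 — checking thresholds:
  Cal: 1 of 5 neighbours < 4, holds.
  Jo: 1 of 4 neighbours ≥ 1, starts repeating the rumor.
  Omar: 1 of 4 neighbours ≥ 1, starts repeating the rumor.
Round 3 — checking thresholds:
  Cal: 3 of 5 neighbours < 4, holds.
  Mo: 1 of 3 neighbours ≥ 1, starts repeating the rumor.
  Pia: 1 of 2 neighbours ≥ 1, starts repeating the rumor.
Round 4 — checking thresholds:
  Cal: 5 of 5 neighbours ≥ 4, starts repeating the rumor.
  Kai: 1 of 1 neighbours ≥ 1, starts repeating the rumor.
Round 5 — no new spreads; cascade stops.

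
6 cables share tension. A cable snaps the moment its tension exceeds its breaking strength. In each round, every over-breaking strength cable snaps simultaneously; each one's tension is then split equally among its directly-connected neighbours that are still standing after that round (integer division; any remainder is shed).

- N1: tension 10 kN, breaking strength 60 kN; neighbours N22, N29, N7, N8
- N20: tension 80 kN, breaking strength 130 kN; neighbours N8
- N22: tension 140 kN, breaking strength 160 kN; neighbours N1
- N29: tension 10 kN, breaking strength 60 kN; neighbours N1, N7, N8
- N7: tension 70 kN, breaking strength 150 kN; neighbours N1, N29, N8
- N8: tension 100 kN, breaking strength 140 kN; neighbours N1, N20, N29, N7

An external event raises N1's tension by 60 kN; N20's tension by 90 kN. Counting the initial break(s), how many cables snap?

5

Round 1 — N1 at 70 > 60; N20 at 170 > 130. N1, N20 snap.
  N1 sheds 70 kN to N22, N29, N7, N8: 17 each (2 lost).
    N22: 140+17 = 157 ≤ 160
    N29: 10+17 = 27 ≤ 60
    N7: 70+17 = 87 ≤ 150
    N8: 100+17 = 117 ≤ 140
  N20 sheds 170 kN to N8: 170 each.
    N8: 117+170 = 287 > 140
Round 2 — N8 snaps.
  N8 sheds 287 kN to N29, N7: 143 each (1 lost).
    N29: 27+143 = 170 > 60
    N7: 87+143 = 230 > 150
Round 3 — N29, N7 snap.
  N29 sheds 170 kN: no online neighbours, lost.
  N7 sheds 230 kN: no online neighbours, lost.
No further breaks.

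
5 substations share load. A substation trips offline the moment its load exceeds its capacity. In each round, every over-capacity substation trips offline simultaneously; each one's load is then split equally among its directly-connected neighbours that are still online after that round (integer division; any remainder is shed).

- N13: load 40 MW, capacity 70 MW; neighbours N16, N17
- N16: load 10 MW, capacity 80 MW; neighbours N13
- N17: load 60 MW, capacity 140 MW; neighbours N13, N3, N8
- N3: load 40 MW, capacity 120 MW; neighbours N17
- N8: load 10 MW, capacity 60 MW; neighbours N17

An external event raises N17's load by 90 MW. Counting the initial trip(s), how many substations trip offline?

Round 1 — N17 at 150 > 140. N17 trips offline.
  N17 sheds 150 MW to N13, N3, N8: 50 each.
    N13: 40+50 = 90 > 70
    N3: 40+50 = 90 ≤ 120
    N8: 10+50 = 60 ≤ 60
Round 2 — N13 trips offline.
  N13 sheds 90 MW to N16: 90 each.
    N16: 10+90 = 100 > 80
Round 3 — N16 trips offline.
  N16 sheds 100 MW: no online neighbours, lost.
No further trips.

3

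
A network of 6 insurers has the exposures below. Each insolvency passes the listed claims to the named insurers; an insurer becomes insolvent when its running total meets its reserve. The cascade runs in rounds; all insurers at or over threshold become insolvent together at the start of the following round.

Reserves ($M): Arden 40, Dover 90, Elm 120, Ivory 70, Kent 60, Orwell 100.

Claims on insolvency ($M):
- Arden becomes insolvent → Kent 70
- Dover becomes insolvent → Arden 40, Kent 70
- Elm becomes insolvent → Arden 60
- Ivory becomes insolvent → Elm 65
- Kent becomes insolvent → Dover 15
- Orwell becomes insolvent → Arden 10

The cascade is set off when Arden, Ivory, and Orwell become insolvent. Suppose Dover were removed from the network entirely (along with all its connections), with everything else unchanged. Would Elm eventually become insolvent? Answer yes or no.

With Dover removed:
Round 1 — Arden, Ivory, Orwell become insolvent (initial).
  Elm: +65 → 65 < 120
  Kent: +70 → 70 ≥ 60
Round 2 — Kent becomes insolvent.
No further insolvencies.

no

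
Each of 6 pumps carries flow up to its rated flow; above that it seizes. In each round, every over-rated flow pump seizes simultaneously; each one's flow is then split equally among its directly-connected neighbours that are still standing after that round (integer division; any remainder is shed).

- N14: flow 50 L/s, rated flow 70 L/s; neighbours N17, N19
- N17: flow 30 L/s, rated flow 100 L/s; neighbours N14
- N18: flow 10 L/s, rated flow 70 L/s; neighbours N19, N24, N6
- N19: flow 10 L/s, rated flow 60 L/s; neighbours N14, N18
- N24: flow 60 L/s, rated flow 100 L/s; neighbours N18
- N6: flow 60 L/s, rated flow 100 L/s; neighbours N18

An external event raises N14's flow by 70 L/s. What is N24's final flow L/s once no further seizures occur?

100

Round 1 — N14 at 120 > 70. N14 seizes.
  N14 sheds 120 L/s to N17, N19: 60 each.
    N17: 30+60 = 90 ≤ 100
    N19: 10+60 = 70 > 60
Round 2 — N19 seizes.
  N19 sheds 70 L/s to N18: 70 each.
    N18: 10+70 = 80 > 70
Round 3 — N18 seizes.
  N18 sheds 80 L/s to N24, N6: 40 each.
    N24: 60+40 = 100 ≤ 100
    N6: 60+40 = 100 ≤ 100
No further seizures.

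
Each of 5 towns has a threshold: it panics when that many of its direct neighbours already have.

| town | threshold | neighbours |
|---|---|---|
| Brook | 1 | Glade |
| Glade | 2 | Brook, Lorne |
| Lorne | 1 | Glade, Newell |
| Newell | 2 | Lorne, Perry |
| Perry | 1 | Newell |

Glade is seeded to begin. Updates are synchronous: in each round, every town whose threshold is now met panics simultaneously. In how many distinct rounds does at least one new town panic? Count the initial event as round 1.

2

Round 1 — Glade panics (initial).
Round 2 — checking thresholds:
  Brook: 1 of 1 neighbours ≥ 1, panics.
  Lorne: 1 of 2 neighbours ≥ 1, panics.
Round 3 — no new panics; cascade stops.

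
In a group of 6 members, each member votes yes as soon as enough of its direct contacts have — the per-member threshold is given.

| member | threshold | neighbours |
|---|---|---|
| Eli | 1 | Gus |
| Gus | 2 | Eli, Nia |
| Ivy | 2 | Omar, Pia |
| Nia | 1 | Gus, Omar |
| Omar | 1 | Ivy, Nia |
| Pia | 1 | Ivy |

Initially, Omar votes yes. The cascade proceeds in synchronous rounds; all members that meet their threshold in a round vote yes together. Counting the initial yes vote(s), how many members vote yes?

Round 1 — Omar votes yes (initial).
Round 2 — checking thresholds:
  Ivy: 1 of 2 neighbours < 2, holds.
  Nia: 1 of 2 neighbours ≥ 1, votes yes.
Round 3 — no new yes votes; cascade stops.

2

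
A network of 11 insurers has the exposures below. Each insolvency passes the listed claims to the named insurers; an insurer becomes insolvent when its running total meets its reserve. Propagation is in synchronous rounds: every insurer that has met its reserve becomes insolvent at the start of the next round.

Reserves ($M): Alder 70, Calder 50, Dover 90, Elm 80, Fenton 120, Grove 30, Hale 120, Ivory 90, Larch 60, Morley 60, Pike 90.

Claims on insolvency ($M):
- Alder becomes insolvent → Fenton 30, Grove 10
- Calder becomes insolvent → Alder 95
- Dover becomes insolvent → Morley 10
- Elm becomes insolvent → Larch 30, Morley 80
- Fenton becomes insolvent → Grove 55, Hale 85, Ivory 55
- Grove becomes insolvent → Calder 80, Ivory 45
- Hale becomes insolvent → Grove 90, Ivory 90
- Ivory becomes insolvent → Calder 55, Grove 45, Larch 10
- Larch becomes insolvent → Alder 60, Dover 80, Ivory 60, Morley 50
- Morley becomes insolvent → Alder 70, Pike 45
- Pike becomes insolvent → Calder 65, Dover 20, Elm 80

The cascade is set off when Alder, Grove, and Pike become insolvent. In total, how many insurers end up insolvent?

Round 1 — Alder, Grove, Pike become insolvent (initial).
  Calder: +80+65 → 145 ≥ 50
  Dover: +20 → 20 < 90
  Elm: +80 → 80 ≥ 80
  Fenton: +30 → 30 < 120
  Ivory: +45 → 45 < 90
Round 2 — Calder, Elm become insolvent.
  Larch: +30 → 30 < 60
  Morley: +80 → 80 ≥ 60
Round 3 — Morley becomes insolvent.
No further insolvencies.

6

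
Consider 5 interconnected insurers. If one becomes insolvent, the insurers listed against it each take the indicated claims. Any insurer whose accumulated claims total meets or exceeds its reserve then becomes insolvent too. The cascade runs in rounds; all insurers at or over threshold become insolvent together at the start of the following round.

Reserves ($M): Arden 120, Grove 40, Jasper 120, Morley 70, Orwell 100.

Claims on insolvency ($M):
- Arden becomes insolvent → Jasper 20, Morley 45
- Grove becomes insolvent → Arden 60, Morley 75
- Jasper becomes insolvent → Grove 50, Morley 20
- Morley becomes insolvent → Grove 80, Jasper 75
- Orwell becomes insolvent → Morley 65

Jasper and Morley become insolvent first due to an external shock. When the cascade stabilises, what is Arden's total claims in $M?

60

Round 1 — Jasper, Morley become insolvent (initial).
  Grove: +50+80 → 130 ≥ 40
Round 2 — Grove becomes insolvent.
  Arden: +60 → 60 < 120
No further insolvencies.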